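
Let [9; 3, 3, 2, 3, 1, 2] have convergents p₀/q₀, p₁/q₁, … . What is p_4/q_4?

735/79

Using pₖ = aₖpₖ₋₁ + pₖ₋₂, qₖ = aₖqₖ₋₁ + qₖ₋₂ (with p₋₁=1, p₋₂=0, q₋₁=0, q₋₂=1):
  k=0: a=9, p=9, q=1
  k=1: a=3, p=28, q=3
  k=2: a=3, p=93, q=10
  k=3: a=2, p=214, q=23
  k=4: a=3, p=735, q=79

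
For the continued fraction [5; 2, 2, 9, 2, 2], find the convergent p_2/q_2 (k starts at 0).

Using pₖ = aₖpₖ₋₁ + pₖ₋₂, qₖ = aₖqₖ₋₁ + qₖ₋₂ (with p₋₁=1, p₋₂=0, q₋₁=0, q₋₂=1):
  k=0: a=5, p=5, q=1
  k=1: a=2, p=11, q=2
  k=2: a=2, p=27, q=5

27/5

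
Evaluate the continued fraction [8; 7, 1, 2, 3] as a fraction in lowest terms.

626/77

Using pₖ = aₖpₖ₋₁ + pₖ₋₂ and qₖ = aₖqₖ₋₁ + qₖ₋₂:
  k=0: a=8, p=8, q=1
  k=1: a=7, p=57, q=7
  k=2: a=1, p=65, q=8
  k=3: a=2, p=187, q=23
  k=4: a=3, p=626, q=77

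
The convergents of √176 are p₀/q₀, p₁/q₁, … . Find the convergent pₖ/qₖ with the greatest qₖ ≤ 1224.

√176 = [13; 3, 1, 3, 26, …] (period length 4).
Convergents:
  p_0/q_0 = 13/1
  p_1/q_1 = 40/3
  p_2/q_2 = 53/4
  p_3/q_3 = 199/15
  p_4/q_4 = 5227/394
  p_5/q_5 = 15880/1197
  p_6/q_6 = 21107/1591
q_5 = 1197 ≤ 1224 < 1591 = q_6, so the answer is 15880/1197.

15880/1197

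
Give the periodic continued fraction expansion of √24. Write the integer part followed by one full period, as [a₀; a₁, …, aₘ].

[4; 1, 8]

a₀ = ⌊√24⌋ = 4.
With m₀=0, d₀=1 and mₖ₊₁ = dₖaₖ − mₖ, dₖ₊₁ = (n − mₖ₊₁²)/dₖ, aₖ₊₁ = ⌊(a₀+mₖ₊₁)/dₖ₊₁⌋:
  k=1: m=4, d=8, a=1
  k=2: m=4, d=1, a=8
d=1 and a=2a₀=8 at k=2, so the next step gives (m, d) = (4, 8) again — its k=1 value — and the period has length 2.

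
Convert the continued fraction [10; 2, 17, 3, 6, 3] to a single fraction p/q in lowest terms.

Using pₖ = aₖpₖ₋₁ + pₖ₋₂ and qₖ = aₖqₖ₋₁ + qₖ₋₂:
  k=0: a=10, p=10, q=1
  k=1: a=2, p=21, q=2
  k=2: a=17, p=367, q=35
  k=3: a=3, p=1122, q=107
  k=4: a=6, p=7099, q=677
  k=5: a=3, p=22419, q=2138

22419/2138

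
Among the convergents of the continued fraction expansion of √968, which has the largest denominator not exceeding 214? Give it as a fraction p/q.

√968 = [31; 8, 1, 6, 1, 8, 62, …] (period length 6).
Convergents:
  p_0/q_0 = 31/1
  p_1/q_1 = 249/8
  p_2/q_2 = 280/9
  p_3/q_3 = 1929/62
  p_4/q_4 = 2209/71
  p_5/q_5 = 19601/630
q_4 = 71 ≤ 214 < 630 = q_5, so the answer is 2209/71.

2209/71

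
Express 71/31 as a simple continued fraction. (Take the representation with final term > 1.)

[2; 3, 2, 4]

71 = 2*31 + 9
31 = 3*9 + 4
9 = 2*4 + 1
4 = 4*1 + 0  (stop)
So 71/31 = [2; 3, 2, 4].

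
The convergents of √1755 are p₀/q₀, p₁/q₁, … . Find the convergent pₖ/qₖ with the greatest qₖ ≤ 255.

9761/233

√1755 = [41; 1, 8, 3, 8, 1, 82, …] (period length 6).
Convergents:
  p_0/q_0 = 41/1
  p_1/q_1 = 42/1
  p_2/q_2 = 377/9
  p_3/q_3 = 1173/28
  p_4/q_4 = 9761/233
  p_5/q_5 = 10934/261
q_4 = 233 ≤ 255 < 261 = q_5, so the answer is 9761/233.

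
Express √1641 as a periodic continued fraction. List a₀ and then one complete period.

a₀ = ⌊√1641⌋ = 40.

[40; 1, 1, 26, 1, 1, 80]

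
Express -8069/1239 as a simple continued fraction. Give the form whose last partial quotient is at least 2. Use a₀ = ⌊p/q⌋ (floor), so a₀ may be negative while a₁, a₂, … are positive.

[-7; 2, 19, 2, 15]

-8069 = -7×1239 + 604
1239 = 2×604 + 31
604 = 19×31 + 15
31 = 2×15 + 1
15 = 15×1 + 0  (stop)
So -8069/1239 = [-7; 2, 19, 2, 15].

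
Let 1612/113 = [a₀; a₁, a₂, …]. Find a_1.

3

1612 = 14·113 + 30   →  a_0 = 14
113 = 3·30 + 23   →  a_1 = 3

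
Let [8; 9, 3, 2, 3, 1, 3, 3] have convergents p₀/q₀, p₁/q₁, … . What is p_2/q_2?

227/28

Using pₖ = aₖpₖ₋₁ + pₖ₋₂, qₖ = aₖqₖ₋₁ + qₖ₋₂ (with p₋₁=1, p₋₂=0, q₋₁=0, q₋₂=1):
  k=0: a=8, p=8, q=1
  k=1: a=9, p=73, q=9
  k=2: a=3, p=227, q=28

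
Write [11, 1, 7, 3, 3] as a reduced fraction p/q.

986/83

Using pₖ = aₖpₖ₋₁ + pₖ₋₂ and qₖ = aₖqₖ₋₁ + qₖ₋₂:
  k=0: a=11, p=11, q=1
  k=1: a=1, p=12, q=1
  k=2: a=7, p=95, q=8
  k=3: a=3, p=297, q=25
  k=4: a=3, p=986, q=83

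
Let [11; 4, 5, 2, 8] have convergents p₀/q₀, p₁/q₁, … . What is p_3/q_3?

Using pₖ = aₖpₖ₋₁ + pₖ₋₂, qₖ = aₖqₖ₋₁ + qₖ₋₂ (with p₋₁=1, p₋₂=0, q₋₁=0, q₋₂=1):
  k=0: a=11, p=11, q=1
  k=1: a=4, p=45, q=4
  k=2: a=5, p=236, q=21
  k=3: a=2, p=517, q=46

517/46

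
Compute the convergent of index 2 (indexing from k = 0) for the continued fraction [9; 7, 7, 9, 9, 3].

Using pₖ = aₖpₖ₋₁ + pₖ₋₂, qₖ = aₖqₖ₋₁ + qₖ₋₂ (with p₋₁=1, p₋₂=0, q₋₁=0, q₋₂=1):
  k=0: a=9, p=9, q=1
  k=1: a=7, p=64, q=7
  k=2: a=7, p=457, q=50

457/50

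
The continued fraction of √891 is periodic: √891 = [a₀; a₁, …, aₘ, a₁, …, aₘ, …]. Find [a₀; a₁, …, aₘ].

a₀ = ⌊√891⌋ = 29.
With m₀=0, d₀=1 and mₖ₊₁ = dₖaₖ − mₖ, dₖ₊₁ = (n − mₖ₊₁²)/dₖ, aₖ₊₁ = ⌊(a₀+mₖ₊₁)/dₖ₊₁⌋:
  k=1: m=29, d=50, a=1
  k=2: m=21, d=9, a=5
  k=3: m=24, d=35, a=1
  k=4: m=11, d=22, a=1
  k=5: m=11, d=35, a=1
  k=6: m=24, d=9, a=5
  k=7: m=21, d=50, a=1
  k=8: m=29, d=1, a=58
d=1 and a=2a₀=58 at k=8, so the next step gives (m, d) = (29, 50) again — its k=1 value — and the period has length 8.

[29; 1, 5, 1, 1, 1, 5, 1, 58]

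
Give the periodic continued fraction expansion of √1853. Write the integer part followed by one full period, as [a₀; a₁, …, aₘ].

a₀ = ⌊√1853⌋ = 43.
With m₀=0, d₀=1 and mₖ₊₁ = dₖaₖ − mₖ, dₖ₊₁ = (n − mₖ₊₁²)/dₖ, aₖ₊₁ = ⌊(a₀+mₖ₊₁)/dₖ₊₁⌋:
  k=1: m=43, d=4, a=21
  k=2: m=41, d=43, a=1
  k=3: m=2, d=43, a=1
  k=4: m=41, d=4, a=21
  k=5: m=43, d=1, a=86
d=1 and a=2a₀=86 at k=5, so the next step gives (m, d) = (43, 4) again — its k=1 value — and the period has length 5.

[43; 21, 1, 1, 21, 86]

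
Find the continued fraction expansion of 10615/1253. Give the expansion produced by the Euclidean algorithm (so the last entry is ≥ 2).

10615 = 8*1253 + 591
1253 = 2*591 + 71
591 = 8*71 + 23
71 = 3*23 + 2
23 = 11*2 + 1
2 = 2*1 + 0  (stop)
So 10615/1253 = [8; 2, 8, 3, 11, 2].

[8; 2, 8, 3, 11, 2]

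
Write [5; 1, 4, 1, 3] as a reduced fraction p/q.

134/23

Using pₖ = aₖpₖ₋₁ + pₖ₋₂ and qₖ = aₖqₖ₋₁ + qₖ₋₂:
  k=0: a=5, p=5, q=1
  k=1: a=1, p=6, q=1
  k=2: a=4, p=29, q=5
  k=3: a=1, p=35, q=6
  k=4: a=3, p=134, q=23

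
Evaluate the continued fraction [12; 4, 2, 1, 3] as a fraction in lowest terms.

Fold from the inside: start with 3/1.
  1 + 1/3 = 4/3
  2 + 3/4 = 11/4
  4 + 4/11 = 48/11
  12 + 11/48 = 587/48

587/48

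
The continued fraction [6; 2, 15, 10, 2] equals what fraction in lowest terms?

4247/655

Using pₖ = aₖpₖ₋₁ + pₖ₋₂ and qₖ = aₖqₖ₋₁ + qₖ₋₂:
  k=0: a=6, p=6, q=1
  k=1: a=2, p=13, q=2
  k=2: a=15, p=201, q=31
  k=3: a=10, p=2023, q=312
  k=4: a=2, p=4247, q=655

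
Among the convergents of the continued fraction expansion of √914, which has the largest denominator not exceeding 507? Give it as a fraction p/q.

√914 = [30; 4, 3, 3, 4, 60, …] (period length 5).
Convergents:
  p_0/q_0 = 30/1
  p_1/q_1 = 121/4
  p_2/q_2 = 393/13
  p_3/q_3 = 1300/43
  p_4/q_4 = 5593/185
  p_5/q_5 = 336880/11143
q_4 = 185 ≤ 507 < 11143 = q_5, so the answer is 5593/185.

5593/185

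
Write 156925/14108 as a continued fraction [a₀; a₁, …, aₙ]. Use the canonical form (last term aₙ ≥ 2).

156925 = 11·14108 + 1737
14108 = 8·1737 + 212
1737 = 8·212 + 41
212 = 5·41 + 7
41 = 5·7 + 6
7 = 1·6 + 1
6 = 6·1 + 0  (stop)
So 156925/14108 = [11; 8, 8, 5, 5, 1, 6].

[11; 8, 8, 5, 5, 1, 6]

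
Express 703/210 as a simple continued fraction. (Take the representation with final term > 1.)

703 = 3×210 + 73
210 = 2×73 + 64
73 = 1×64 + 9
64 = 7×9 + 1
9 = 9×1 + 0  (stop)
So 703/210 = [3; 2, 1, 7, 9].

[3; 2, 1, 7, 9]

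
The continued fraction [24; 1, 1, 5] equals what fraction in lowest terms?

Using pₖ = aₖpₖ₋₁ + pₖ₋₂ and qₖ = aₖqₖ₋₁ + qₖ₋₂:
  k=0: a=24, p=24, q=1
  k=1: a=1, p=25, q=1
  k=2: a=1, p=49, q=2
  k=3: a=5, p=270, q=11

270/11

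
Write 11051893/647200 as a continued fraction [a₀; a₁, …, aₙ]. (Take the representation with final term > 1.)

11051893 = 17×647200 + 49493
647200 = 13×49493 + 3791
49493 = 13×3791 + 210
3791 = 18×210 + 11
210 = 19×11 + 1
11 = 11×1 + 0  (stop)
So 11051893/647200 = [17; 13, 13, 18, 19, 11].

[17; 13, 13, 18, 19, 11]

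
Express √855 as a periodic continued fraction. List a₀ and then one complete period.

[29; 4, 6, 4, 58]

a₀ = ⌊√855⌋ = 29.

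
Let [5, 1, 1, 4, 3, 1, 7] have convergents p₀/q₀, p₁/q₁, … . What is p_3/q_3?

50/9

Using pₖ = aₖpₖ₋₁ + pₖ₋₂, qₖ = aₖqₖ₋₁ + qₖ₋₂ (with p₋₁=1, p₋₂=0, q₋₁=0, q₋₂=1):
  k=0: a=5, p=5, q=1
  k=1: a=1, p=6, q=1
  k=2: a=1, p=11, q=2
  k=3: a=4, p=50, q=9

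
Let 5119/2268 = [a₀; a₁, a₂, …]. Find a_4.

5119 = 2·2268 + 583   →  a_0 = 2
2268 = 3·583 + 519   →  a_1 = 3
583 = 1·519 + 64   →  a_2 = 1
519 = 8·64 + 7   →  a_3 = 8
64 = 9·7 + 1   →  a_4 = 9

9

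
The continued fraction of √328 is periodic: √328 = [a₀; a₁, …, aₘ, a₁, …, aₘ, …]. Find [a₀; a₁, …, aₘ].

[18; 9, 36]

a₀ = ⌊√328⌋ = 18.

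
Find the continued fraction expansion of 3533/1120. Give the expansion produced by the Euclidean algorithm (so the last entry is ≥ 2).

3533 = 3*1120 + 173
1120 = 6*173 + 82
173 = 2*82 + 9
82 = 9*9 + 1
9 = 9*1 + 0  (stop)
So 3533/1120 = [3; 6, 2, 9, 9].

[3; 6, 2, 9, 9]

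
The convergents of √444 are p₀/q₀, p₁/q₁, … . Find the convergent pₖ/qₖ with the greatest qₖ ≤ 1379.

12411/589

√444 = [21; 14, 42, …] (period length 2).
Convergents:
  p_0/q_0 = 21/1
  p_1/q_1 = 295/14
  p_2/q_2 = 12411/589
  p_3/q_3 = 174049/8260
q_2 = 589 ≤ 1379 < 8260 = q_3, so the answer is 12411/589.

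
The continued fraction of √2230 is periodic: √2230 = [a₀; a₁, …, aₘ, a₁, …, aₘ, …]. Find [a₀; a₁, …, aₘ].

[47; 4, 2, 18, 2, 4, 94]

a₀ = ⌊√2230⌋ = 47.
With m₀=0, d₀=1 and mₖ₊₁ = dₖaₖ − mₖ, dₖ₊₁ = (n − mₖ₊₁²)/dₖ, aₖ₊₁ = ⌊(a₀+mₖ₊₁)/dₖ₊₁⌋:
  k=1: m=47, d=21, a=4
  k=2: m=37, d=41, a=2
  k=3: m=45, d=5, a=18
  k=4: m=45, d=41, a=2
  k=5: m=37, d=21, a=4
  k=6: m=47, d=1, a=94
d=1 and a=2a₀=94 at k=6, so the next step gives (m, d) = (47, 21) again — its k=1 value — and the period has length 6.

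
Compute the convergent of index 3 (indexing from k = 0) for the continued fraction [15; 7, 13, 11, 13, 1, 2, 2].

15429/1019

Using pₖ = aₖpₖ₋₁ + pₖ₋₂, qₖ = aₖqₖ₋₁ + qₖ₋₂ (with p₋₁=1, p₋₂=0, q₋₁=0, q₋₂=1):
  k=0: a=15, p=15, q=1
  k=1: a=7, p=106, q=7
  k=2: a=13, p=1393, q=92
  k=3: a=11, p=15429, q=1019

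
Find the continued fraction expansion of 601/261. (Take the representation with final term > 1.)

601 = 2·261 + 79
261 = 3·79 + 24
79 = 3·24 + 7
24 = 3·7 + 3
7 = 2·3 + 1
3 = 3·1 + 0  (stop)
So 601/261 = [2; 3, 3, 3, 2, 3].

[2; 3, 3, 3, 2, 3]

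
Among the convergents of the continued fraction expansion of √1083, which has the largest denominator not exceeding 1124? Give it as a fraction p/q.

23859/725

√1083 = [32; 1, 9, 1, 64, …] (period length 4).
Convergents:
  p_0/q_0 = 32/1
  p_1/q_1 = 33/1
  p_2/q_2 = 329/10
  p_3/q_3 = 362/11
  p_4/q_4 = 23497/714
  p_5/q_5 = 23859/725
  p_6/q_6 = 238228/7239
q_5 = 725 ≤ 1124 < 7239 = q_6, so the answer is 23859/725.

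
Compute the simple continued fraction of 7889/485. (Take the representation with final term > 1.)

[16; 3, 1, 3, 6, 5]

7889 = 16·485 + 129
485 = 3·129 + 98
129 = 1·98 + 31
98 = 3·31 + 5
31 = 6·5 + 1
5 = 5·1 + 0  (stop)
So 7889/485 = [16; 3, 1, 3, 6, 5].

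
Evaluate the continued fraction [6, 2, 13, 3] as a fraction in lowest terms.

Fold from the inside: start with 3/1.
  13 + 1/3 = 40/3
  2 + 3/40 = 83/40
  6 + 40/83 = 538/83

538/83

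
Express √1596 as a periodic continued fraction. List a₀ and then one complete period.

[39; 1, 18, 1, 78]

a₀ = ⌊√1596⌋ = 39.
With m₀=0, d₀=1 and mₖ₊₁ = dₖaₖ − mₖ, dₖ₊₁ = (n − mₖ₊₁²)/dₖ, aₖ₊₁ = ⌊(a₀+mₖ₊₁)/dₖ₊₁⌋:
  k=1: m=39, d=75, a=1
  k=2: m=36, d=4, a=18
  k=3: m=36, d=75, a=1
  k=4: m=39, d=1, a=78
d=1 and a=2a₀=78 at k=4, so the next step gives (m, d) = (39, 75) again — its k=1 value — and the period has length 4.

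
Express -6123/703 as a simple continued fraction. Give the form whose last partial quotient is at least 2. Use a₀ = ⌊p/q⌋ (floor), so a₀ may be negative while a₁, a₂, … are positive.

-6123 = -9*703 + 204
703 = 3*204 + 91
204 = 2*91 + 22
91 = 4*22 + 3
22 = 7*3 + 1
3 = 3*1 + 0  (stop)
So -6123/703 = [-9; 3, 2, 4, 7, 3].

[-9; 3, 2, 4, 7, 3]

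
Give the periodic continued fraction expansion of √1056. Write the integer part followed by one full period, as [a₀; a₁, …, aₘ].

[32; 2, 64]

a₀ = ⌊√1056⌋ = 32.
With m₀=0, d₀=1 and mₖ₊₁ = dₖaₖ − mₖ, dₖ₊₁ = (n − mₖ₊₁²)/dₖ, aₖ₊₁ = ⌊(a₀+mₖ₊₁)/dₖ₊₁⌋:
  k=1: m=32, d=32, a=2
  k=2: m=32, d=1, a=64
d=1 and a=2a₀=64 at k=2, so the next step gives (m, d) = (32, 32) again — its k=1 value — and the period has length 2.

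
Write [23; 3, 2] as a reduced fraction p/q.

Using pₖ = aₖpₖ₋₁ + pₖ₋₂ and qₖ = aₖqₖ₋₁ + qₖ₋₂:
  k=0: a=23, p=23, q=1
  k=1: a=3, p=70, q=3
  k=2: a=2, p=163, q=7

163/7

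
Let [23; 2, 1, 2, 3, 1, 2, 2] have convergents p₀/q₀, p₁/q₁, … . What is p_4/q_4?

631/27

Using pₖ = aₖpₖ₋₁ + pₖ₋₂, qₖ = aₖqₖ₋₁ + qₖ₋₂ (with p₋₁=1, p₋₂=0, q₋₁=0, q₋₂=1):
  k=0: a=23, p=23, q=1
  k=1: a=2, p=47, q=2
  k=2: a=1, p=70, q=3
  k=3: a=2, p=187, q=8
  k=4: a=3, p=631, q=27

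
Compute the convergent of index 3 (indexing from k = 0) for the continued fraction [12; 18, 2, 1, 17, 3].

663/55

Using pₖ = aₖpₖ₋₁ + pₖ₋₂, qₖ = aₖqₖ₋₁ + qₖ₋₂ (with p₋₁=1, p₋₂=0, q₋₁=0, q₋₂=1):
  k=0: a=12, p=12, q=1
  k=1: a=18, p=217, q=18
  k=2: a=2, p=446, q=37
  k=3: a=1, p=663, q=55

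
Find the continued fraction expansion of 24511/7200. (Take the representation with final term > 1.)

24511 = 3×7200 + 2911
7200 = 2×2911 + 1378
2911 = 2×1378 + 155
1378 = 8×155 + 138
155 = 1×138 + 17
138 = 8×17 + 2
17 = 8×2 + 1
2 = 2×1 + 0  (stop)
So 24511/7200 = [3; 2, 2, 8, 1, 8, 8, 2].

[3; 2, 2, 8, 1, 8, 8, 2]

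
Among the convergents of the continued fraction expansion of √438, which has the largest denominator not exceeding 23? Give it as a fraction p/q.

293/14

√438 = [20; 1, 12, 1, 40, …] (period length 4).
Convergents:
  p_0/q_0 = 20/1
  p_1/q_1 = 21/1
  p_2/q_2 = 272/13
  p_3/q_3 = 293/14
  p_4/q_4 = 11992/573
q_3 = 14 ≤ 23 < 573 = q_4, so the answer is 293/14.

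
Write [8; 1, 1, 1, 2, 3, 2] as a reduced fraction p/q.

Using pₖ = aₖpₖ₋₁ + pₖ₋₂ and qₖ = aₖqₖ₋₁ + qₖ₋₂:
  k=0: a=8, p=8, q=1
  k=1: a=1, p=9, q=1
  k=2: a=1, p=17, q=2
  k=3: a=1, p=26, q=3
  k=4: a=2, p=69, q=8
  k=5: a=3, p=233, q=27
  k=6: a=2, p=535, q=62

535/62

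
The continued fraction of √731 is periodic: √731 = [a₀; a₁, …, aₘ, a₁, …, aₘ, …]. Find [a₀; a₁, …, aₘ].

[27; 27, 54]

a₀ = ⌊√731⌋ = 27.
With m₀=0, d₀=1 and mₖ₊₁ = dₖaₖ − mₖ, dₖ₊₁ = (n − mₖ₊₁²)/dₖ, aₖ₊₁ = ⌊(a₀+mₖ₊₁)/dₖ₊₁⌋:
  k=1: m=27, d=2, a=27
  k=2: m=27, d=1, a=54
d=1 and a=2a₀=54 at k=2, so the next step gives (m, d) = (27, 2) again — its k=1 value — and the period has length 2.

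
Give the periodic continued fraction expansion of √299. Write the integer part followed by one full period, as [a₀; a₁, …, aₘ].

a₀ = ⌊√299⌋ = 17.
With m₀=0, d₀=1 and mₖ₊₁ = dₖaₖ − mₖ, dₖ₊₁ = (n − mₖ₊₁²)/dₖ, aₖ₊₁ = ⌊(a₀+mₖ₊₁)/dₖ₊₁⌋:
  k=1: m=17, d=10, a=3
  k=2: m=13, d=13, a=2
  k=3: m=13, d=10, a=3
  k=4: m=17, d=1, a=34
d=1 and a=2a₀=34 at k=4, so the next step gives (m, d) = (17, 10) again — its k=1 value — and the period has length 4.

[17; 3, 2, 3, 34]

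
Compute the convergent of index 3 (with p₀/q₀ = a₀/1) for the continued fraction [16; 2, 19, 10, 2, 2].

6463/392

Using pₖ = aₖpₖ₋₁ + pₖ₋₂, qₖ = aₖqₖ₋₁ + qₖ₋₂ (with p₋₁=1, p₋₂=0, q₋₁=0, q₋₂=1):
  k=0: a=16, p=16, q=1
  k=1: a=2, p=33, q=2
  k=2: a=19, p=643, q=39
  k=3: a=10, p=6463, q=392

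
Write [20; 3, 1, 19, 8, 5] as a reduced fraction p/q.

66005/3259

Using pₖ = aₖpₖ₋₁ + pₖ₋₂ and qₖ = aₖqₖ₋₁ + qₖ₋₂:
  k=0: a=20, p=20, q=1
  k=1: a=3, p=61, q=3
  k=2: a=1, p=81, q=4
  k=3: a=19, p=1600, q=79
  k=4: a=8, p=12881, q=636
  k=5: a=5, p=66005, q=3259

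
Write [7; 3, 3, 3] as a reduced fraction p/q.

Using pₖ = aₖpₖ₋₁ + pₖ₋₂ and qₖ = aₖqₖ₋₁ + qₖ₋₂:
  k=0: a=7, p=7, q=1
  k=1: a=3, p=22, q=3
  k=2: a=3, p=73, q=10
  k=3: a=3, p=241, q=33

241/33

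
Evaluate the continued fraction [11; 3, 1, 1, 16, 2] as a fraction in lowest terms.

2697/239

Fold from the inside: start with 2/1.
  16 + 1/2 = 33/2
  1 + 2/33 = 35/33
  1 + 33/35 = 68/35
  3 + 35/68 = 239/68
  11 + 68/239 = 2697/239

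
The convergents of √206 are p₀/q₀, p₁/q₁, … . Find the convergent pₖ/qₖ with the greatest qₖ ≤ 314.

3459/241

√206 = [14; 2, 1, 5, 14, 5, 1, 2, 28, …] (period length 8).
Convergents:
  p_0/q_0 = 14/1
  p_1/q_1 = 29/2
  p_2/q_2 = 43/3
  p_3/q_3 = 244/17
  p_4/q_4 = 3459/241
  p_5/q_5 = 17539/1222
q_4 = 241 ≤ 314 < 1222 = q_5, so the answer is 3459/241.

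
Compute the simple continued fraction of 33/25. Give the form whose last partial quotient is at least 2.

[1; 3, 8]

33 = 1*25 + 8
25 = 3*8 + 1
8 = 8*1 + 0  (stop)
So 33/25 = [1; 3, 8].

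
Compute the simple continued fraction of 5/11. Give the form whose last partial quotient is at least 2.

[0; 2, 5]

5 = 0·11 + 5
11 = 2·5 + 1
5 = 5·1 + 0  (stop)
So 5/11 = [0; 2, 5].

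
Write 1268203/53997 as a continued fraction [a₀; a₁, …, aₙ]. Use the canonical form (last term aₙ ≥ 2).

[23; 2, 18, 12, 3, 5, 3, 2]

1268203 = 23·53997 + 26272
53997 = 2·26272 + 1453
26272 = 18·1453 + 118
1453 = 12·118 + 37
118 = 3·37 + 7
37 = 5·7 + 2
7 = 3·2 + 1
2 = 2·1 + 0  (stop)
So 1268203/53997 = [23; 2, 18, 12, 3, 5, 3, 2].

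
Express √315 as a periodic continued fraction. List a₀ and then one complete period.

[17; 1, 2, 1, 34]

a₀ = ⌊√315⌋ = 17.
With m₀=0, d₀=1 and mₖ₊₁ = dₖaₖ − mₖ, dₖ₊₁ = (n − mₖ₊₁²)/dₖ, aₖ₊₁ = ⌊(a₀+mₖ₊₁)/dₖ₊₁⌋:
  k=1: m=17, d=26, a=1
  k=2: m=9, d=9, a=2
  k=3: m=9, d=26, a=1
  k=4: m=17, d=1, a=34
d=1 and a=2a₀=34 at k=4, so the next step gives (m, d) = (17, 26) again — its k=1 value — and the period has length 4.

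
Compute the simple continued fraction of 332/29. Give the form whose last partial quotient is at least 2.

[11; 2, 4, 3]

332 = 11·29 + 13
29 = 2·13 + 3
13 = 4·3 + 1
3 = 3·1 + 0  (stop)
So 332/29 = [11; 2, 4, 3].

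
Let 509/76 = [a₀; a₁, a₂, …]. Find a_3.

509 = 6·76 + 53   →  a_0 = 6
76 = 1·53 + 23   →  a_1 = 1
53 = 2·23 + 7   →  a_2 = 2
23 = 3·7 + 2   →  a_3 = 3

3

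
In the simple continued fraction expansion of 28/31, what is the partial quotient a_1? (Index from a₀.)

28 = 0·31 + 28   →  a_0 = 0
31 = 1·28 + 3   →  a_1 = 1

1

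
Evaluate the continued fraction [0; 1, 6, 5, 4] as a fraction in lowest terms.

Using pₖ = aₖpₖ₋₁ + pₖ₋₂ and qₖ = aₖqₖ₋₁ + qₖ₋₂:
  k=0: a=0, p=0, q=1
  k=1: a=1, p=1, q=1
  k=2: a=6, p=6, q=7
  k=3: a=5, p=31, q=36
  k=4: a=4, p=130, q=151

130/151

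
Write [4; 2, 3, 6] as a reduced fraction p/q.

Using pₖ = aₖpₖ₋₁ + pₖ₋₂ and qₖ = aₖqₖ₋₁ + qₖ₋₂:
  k=0: a=4, p=4, q=1
  k=1: a=2, p=9, q=2
  k=2: a=3, p=31, q=7
  k=3: a=6, p=195, q=44

195/44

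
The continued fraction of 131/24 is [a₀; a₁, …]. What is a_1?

2

131 = 5·24 + 11   →  a_0 = 5
24 = 2·11 + 2   →  a_1 = 2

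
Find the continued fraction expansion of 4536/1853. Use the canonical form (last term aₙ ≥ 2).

[2; 2, 4, 3, 3, 19]

4536 = 2·1853 + 830
1853 = 2·830 + 193
830 = 4·193 + 58
193 = 3·58 + 19
58 = 3·19 + 1
19 = 19·1 + 0  (stop)
So 4536/1853 = [2; 2, 4, 3, 3, 19].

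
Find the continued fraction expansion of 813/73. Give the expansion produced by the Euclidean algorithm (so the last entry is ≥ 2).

[11; 7, 3, 3]

813 = 11×73 + 10
73 = 7×10 + 3
10 = 3×3 + 1
3 = 3×1 + 0  (stop)
So 813/73 = [11; 7, 3, 3].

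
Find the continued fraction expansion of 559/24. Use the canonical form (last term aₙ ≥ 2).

[23; 3, 2, 3]

559 = 23×24 + 7
24 = 3×7 + 3
7 = 2×3 + 1
3 = 3×1 + 0  (stop)
So 559/24 = [23; 3, 2, 3].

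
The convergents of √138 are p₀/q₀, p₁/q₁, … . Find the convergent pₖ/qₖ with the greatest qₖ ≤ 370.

3301/281

√138 = [11; 1, 2, 1, 22, …] (period length 4).
Convergents:
  p_0/q_0 = 11/1
  p_1/q_1 = 12/1
  p_2/q_2 = 35/3
  p_3/q_3 = 47/4
  p_4/q_4 = 1069/91
  p_5/q_5 = 1116/95
  p_6/q_6 = 3301/281
  p_7/q_7 = 4417/376
q_6 = 281 ≤ 370 < 376 = q_7, so the answer is 3301/281.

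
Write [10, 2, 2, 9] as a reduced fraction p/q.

489/47

Using pₖ = aₖpₖ₋₁ + pₖ₋₂ and qₖ = aₖqₖ₋₁ + qₖ₋₂:
  k=0: a=10, p=10, q=1
  k=1: a=2, p=21, q=2
  k=2: a=2, p=52, q=5
  k=3: a=9, p=489, q=47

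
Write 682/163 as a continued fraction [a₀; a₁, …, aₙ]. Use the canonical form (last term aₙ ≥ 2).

[4; 5, 2, 3, 4]

682 = 4*163 + 30
163 = 5*30 + 13
30 = 2*13 + 4
13 = 3*4 + 1
4 = 4*1 + 0  (stop)
So 682/163 = [4; 5, 2, 3, 4].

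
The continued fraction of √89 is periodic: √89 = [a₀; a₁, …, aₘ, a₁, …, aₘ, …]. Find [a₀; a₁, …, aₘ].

a₀ = ⌊√89⌋ = 9.
With m₀=0, d₀=1 and mₖ₊₁ = dₖaₖ − mₖ, dₖ₊₁ = (n − mₖ₊₁²)/dₖ, aₖ₊₁ = ⌊(a₀+mₖ₊₁)/dₖ₊₁⌋:
  k=1: m=9, d=8, a=2
  k=2: m=7, d=5, a=3
  k=3: m=8, d=5, a=3
  k=4: m=7, d=8, a=2
  k=5: m=9, d=1, a=18
d=1 and a=2a₀=18 at k=5, so the next step gives (m, d) = (9, 8) again — its k=1 value — and the period has length 5.

[9; 2, 3, 3, 2, 18]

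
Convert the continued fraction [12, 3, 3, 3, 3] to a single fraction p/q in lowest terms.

Fold from the inside: start with 3/1.
  3 + 1/3 = 10/3
  3 + 3/10 = 33/10
  3 + 10/33 = 109/33
  12 + 33/109 = 1341/109

1341/109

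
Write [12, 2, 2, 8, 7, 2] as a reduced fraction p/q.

7939/640

Fold from the inside: start with 2/1.
  7 + 1/2 = 15/2
  8 + 2/15 = 122/15
  2 + 15/122 = 259/122
  2 + 122/259 = 640/259
  12 + 259/640 = 7939/640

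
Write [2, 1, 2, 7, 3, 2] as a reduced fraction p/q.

Using pₖ = aₖpₖ₋₁ + pₖ₋₂ and qₖ = aₖqₖ₋₁ + qₖ₋₂:
  k=0: a=2, p=2, q=1
  k=1: a=1, p=3, q=1
  k=2: a=2, p=8, q=3
  k=3: a=7, p=59, q=22
  k=4: a=3, p=185, q=69
  k=5: a=2, p=429, q=160

429/160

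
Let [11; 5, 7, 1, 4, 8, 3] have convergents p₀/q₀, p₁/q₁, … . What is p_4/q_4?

Using pₖ = aₖpₖ₋₁ + pₖ₋₂, qₖ = aₖqₖ₋₁ + qₖ₋₂ (with p₋₁=1, p₋₂=0, q₋₁=0, q₋₂=1):
  k=0: a=11, p=11, q=1
  k=1: a=5, p=56, q=5
  k=2: a=7, p=403, q=36
  k=3: a=1, p=459, q=41
  k=4: a=4, p=2239, q=200

2239/200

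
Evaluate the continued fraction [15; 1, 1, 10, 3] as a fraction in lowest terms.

1009/65

Using pₖ = aₖpₖ₋₁ + pₖ₋₂ and qₖ = aₖqₖ₋₁ + qₖ₋₂:
  k=0: a=15, p=15, q=1
  k=1: a=1, p=16, q=1
  k=2: a=1, p=31, q=2
  k=3: a=10, p=326, q=21
  k=4: a=3, p=1009, q=65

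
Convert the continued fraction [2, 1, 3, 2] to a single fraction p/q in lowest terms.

25/9

Using pₖ = aₖpₖ₋₁ + pₖ₋₂ and qₖ = aₖqₖ₋₁ + qₖ₋₂:
  k=0: a=2, p=2, q=1
  k=1: a=1, p=3, q=1
  k=2: a=3, p=11, q=4
  k=3: a=2, p=25, q=9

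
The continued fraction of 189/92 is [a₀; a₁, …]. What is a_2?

189 = 2·92 + 5   →  a_0 = 2
92 = 18·5 + 2   →  a_1 = 18
5 = 2·2 + 1   →  a_2 = 2

2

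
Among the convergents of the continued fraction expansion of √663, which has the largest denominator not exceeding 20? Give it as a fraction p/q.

103/4

√663 = [25; 1, 2, 1, 50, …] (period length 4).
Convergents:
  p_0/q_0 = 25/1
  p_1/q_1 = 26/1
  p_2/q_2 = 77/3
  p_3/q_3 = 103/4
  p_4/q_4 = 5227/203
q_3 = 4 ≤ 20 < 203 = q_4, so the answer is 103/4.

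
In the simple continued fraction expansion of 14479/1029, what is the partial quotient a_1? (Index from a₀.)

14

14479 = 14·1029 + 73   →  a_0 = 14
1029 = 14·73 + 7   →  a_1 = 14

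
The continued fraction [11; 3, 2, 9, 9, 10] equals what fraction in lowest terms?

Using pₖ = aₖpₖ₋₁ + pₖ₋₂ and qₖ = aₖqₖ₋₁ + qₖ₋₂:
  k=0: a=11, p=11, q=1
  k=1: a=3, p=34, q=3
  k=2: a=2, p=79, q=7
  k=3: a=9, p=745, q=66
  k=4: a=9, p=6784, q=601
  k=5: a=10, p=68585, q=6076

68585/6076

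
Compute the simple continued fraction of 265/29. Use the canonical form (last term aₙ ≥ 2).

[9; 7, 4]

265 = 9*29 + 4
29 = 7*4 + 1
4 = 4*1 + 0  (stop)
So 265/29 = [9; 7, 4].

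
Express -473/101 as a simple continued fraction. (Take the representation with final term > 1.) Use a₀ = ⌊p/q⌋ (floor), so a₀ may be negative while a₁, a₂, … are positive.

-473 = -5·101 + 32
101 = 3·32 + 5
32 = 6·5 + 2
5 = 2·2 + 1
2 = 2·1 + 0  (stop)
So -473/101 = [-5; 3, 6, 2, 2].

[-5; 3, 6, 2, 2]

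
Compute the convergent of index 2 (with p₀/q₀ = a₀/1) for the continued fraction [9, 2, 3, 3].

Using pₖ = aₖpₖ₋₁ + pₖ₋₂, qₖ = aₖqₖ₋₁ + qₖ₋₂ (with p₋₁=1, p₋₂=0, q₋₁=0, q₋₂=1):
  k=0: a=9, p=9, q=1
  k=1: a=2, p=19, q=2
  k=2: a=3, p=66, q=7

66/7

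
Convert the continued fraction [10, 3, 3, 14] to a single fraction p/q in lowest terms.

1473/143

Fold from the inside: start with 14/1.
  3 + 1/14 = 43/14
  3 + 14/43 = 143/43
  10 + 43/143 = 1473/143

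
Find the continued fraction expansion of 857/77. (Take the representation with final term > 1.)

857 = 11·77 + 10
77 = 7·10 + 7
10 = 1·7 + 3
7 = 2·3 + 1
3 = 3·1 + 0  (stop)
So 857/77 = [11; 7, 1, 2, 3].

[11; 7, 1, 2, 3]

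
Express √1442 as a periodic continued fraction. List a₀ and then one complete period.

a₀ = ⌊√1442⌋ = 37.
With m₀=0, d₀=1 and mₖ₊₁ = dₖaₖ − mₖ, dₖ₊₁ = (n − mₖ₊₁²)/dₖ, aₖ₊₁ = ⌊(a₀+mₖ₊₁)/dₖ₊₁⌋:
  k=1: m=37, d=73, a=1
  k=2: m=36, d=2, a=36
  k=3: m=36, d=73, a=1
  k=4: m=37, d=1, a=74
d=1 and a=2a₀=74 at k=4, so the next step gives (m, d) = (37, 73) again — its k=1 value — and the period has length 4.

[37; 1, 36, 1, 74]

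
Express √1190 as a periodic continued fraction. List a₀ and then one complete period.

[34; 2, 68]

a₀ = ⌊√1190⌋ = 34.
With m₀=0, d₀=1 and mₖ₊₁ = dₖaₖ − mₖ, dₖ₊₁ = (n − mₖ₊₁²)/dₖ, aₖ₊₁ = ⌊(a₀+mₖ₊₁)/dₖ₊₁⌋:
  k=1: m=34, d=34, a=2
  k=2: m=34, d=1, a=68
d=1 and a=2a₀=68 at k=2, so the next step gives (m, d) = (34, 34) again — its k=1 value — and the period has length 2.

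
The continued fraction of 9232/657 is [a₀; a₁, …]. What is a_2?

9232 = 14·657 + 34   →  a_0 = 14
657 = 19·34 + 11   →  a_1 = 19
34 = 3·11 + 1   →  a_2 = 3

3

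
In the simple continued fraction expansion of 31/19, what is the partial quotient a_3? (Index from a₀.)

31 = 1·19 + 12   →  a_0 = 1
19 = 1·12 + 7   →  a_1 = 1
12 = 1·7 + 5   →  a_2 = 1
7 = 1·5 + 2   →  a_3 = 1

1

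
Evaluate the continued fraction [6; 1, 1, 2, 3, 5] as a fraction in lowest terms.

Fold from the inside: start with 5/1.
  3 + 1/5 = 16/5
  2 + 5/16 = 37/16
  1 + 16/37 = 53/37
  1 + 37/53 = 90/53
  6 + 53/90 = 593/90

593/90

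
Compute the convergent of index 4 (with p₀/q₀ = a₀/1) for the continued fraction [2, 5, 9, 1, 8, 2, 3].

Using pₖ = aₖpₖ₋₁ + pₖ₋₂, qₖ = aₖqₖ₋₁ + qₖ₋₂ (with p₋₁=1, p₋₂=0, q₋₁=0, q₋₂=1):
  k=0: a=2, p=2, q=1
  k=1: a=5, p=11, q=5
  k=2: a=9, p=101, q=46
  k=3: a=1, p=112, q=51
  k=4: a=8, p=997, q=454

997/454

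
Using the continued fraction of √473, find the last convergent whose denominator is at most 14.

√473 = [21; 1, 2, 1, 42, …] (period length 4).
Convergents:
  p_0/q_0 = 21/1
  p_1/q_1 = 22/1
  p_2/q_2 = 65/3
  p_3/q_3 = 87/4
  p_4/q_4 = 3719/171
q_3 = 4 ≤ 14 < 171 = q_4, so the answer is 87/4.

87/4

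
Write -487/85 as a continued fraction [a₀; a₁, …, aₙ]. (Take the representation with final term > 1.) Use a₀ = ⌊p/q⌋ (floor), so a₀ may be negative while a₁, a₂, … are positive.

[-6; 3, 1, 2, 3, 2]

-487 = -6×85 + 23
85 = 3×23 + 16
23 = 1×16 + 7
16 = 2×7 + 2
7 = 3×2 + 1
2 = 2×1 + 0  (stop)
So -487/85 = [-6; 3, 1, 2, 3, 2].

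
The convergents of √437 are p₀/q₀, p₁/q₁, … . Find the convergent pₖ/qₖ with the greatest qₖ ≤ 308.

√437 = [20; 1, 9, 2, 9, 1, 40, …] (period length 6).
Convergents:
  p_0/q_0 = 20/1
  p_1/q_1 = 21/1
  p_2/q_2 = 209/10
  p_3/q_3 = 439/21
  p_4/q_4 = 4160/199
  p_5/q_5 = 4599/220
  p_6/q_6 = 188120/8999
q_5 = 220 ≤ 308 < 8999 = q_6, so the answer is 4599/220.

4599/220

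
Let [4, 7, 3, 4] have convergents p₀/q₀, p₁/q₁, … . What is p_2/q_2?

91/22

Using pₖ = aₖpₖ₋₁ + pₖ₋₂, qₖ = aₖqₖ₋₁ + qₖ₋₂ (with p₋₁=1, p₋₂=0, q₋₁=0, q₋₂=1):
  k=0: a=4, p=4, q=1
  k=1: a=7, p=29, q=7
  k=2: a=3, p=91, q=22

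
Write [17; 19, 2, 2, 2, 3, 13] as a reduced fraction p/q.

180422/10581

Using pₖ = aₖpₖ₋₁ + pₖ₋₂ and qₖ = aₖqₖ₋₁ + qₖ₋₂:
  k=0: a=17, p=17, q=1
  k=1: a=19, p=324, q=19
  k=2: a=2, p=665, q=39
  k=3: a=2, p=1654, q=97
  k=4: a=2, p=3973, q=233
  k=5: a=3, p=13573, q=796
  k=6: a=13, p=180422, q=10581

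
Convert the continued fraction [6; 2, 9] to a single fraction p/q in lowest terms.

Fold from the inside: start with 9/1.
  2 + 1/9 = 19/9
  6 + 9/19 = 123/19

123/19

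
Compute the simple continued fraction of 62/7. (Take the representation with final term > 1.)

62 = 8×7 + 6
7 = 1×6 + 1
6 = 6×1 + 0  (stop)
So 62/7 = [8; 1, 6].

[8; 1, 6]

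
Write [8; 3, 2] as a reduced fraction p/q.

58/7

Fold from the inside: start with 2/1.
  3 + 1/2 = 7/2
  8 + 2/7 = 58/7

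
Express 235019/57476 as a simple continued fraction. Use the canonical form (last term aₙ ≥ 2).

[4; 11, 4, 4, 2, 7, 2, 8]

235019 = 4×57476 + 5115
57476 = 11×5115 + 1211
5115 = 4×1211 + 271
1211 = 4×271 + 127
271 = 2×127 + 17
127 = 7×17 + 8
17 = 2×8 + 1
8 = 8×1 + 0  (stop)
So 235019/57476 = [4; 11, 4, 4, 2, 7, 2, 8].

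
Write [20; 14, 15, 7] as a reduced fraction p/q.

Using pₖ = aₖpₖ₋₁ + pₖ₋₂ and qₖ = aₖqₖ₋₁ + qₖ₋₂:
  k=0: a=20, p=20, q=1
  k=1: a=14, p=281, q=14
  k=2: a=15, p=4235, q=211
  k=3: a=7, p=29926, q=1491

29926/1491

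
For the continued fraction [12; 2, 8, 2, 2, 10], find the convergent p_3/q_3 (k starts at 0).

449/36

Using pₖ = aₖpₖ₋₁ + pₖ₋₂, qₖ = aₖqₖ₋₁ + qₖ₋₂ (with p₋₁=1, p₋₂=0, q₋₁=0, q₋₂=1):
  k=0: a=12, p=12, q=1
  k=1: a=2, p=25, q=2
  k=2: a=8, p=212, q=17
  k=3: a=2, p=449, q=36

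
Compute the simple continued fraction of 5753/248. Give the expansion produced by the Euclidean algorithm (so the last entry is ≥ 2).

5753 = 23*248 + 49
248 = 5*49 + 3
49 = 16*3 + 1
3 = 3*1 + 0  (stop)
So 5753/248 = [23; 5, 16, 3].

[23; 5, 16, 3]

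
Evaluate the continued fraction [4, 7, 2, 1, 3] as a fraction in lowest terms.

335/81

Using pₖ = aₖpₖ₋₁ + pₖ₋₂ and qₖ = aₖqₖ₋₁ + qₖ₋₂:
  k=0: a=4, p=4, q=1
  k=1: a=7, p=29, q=7
  k=2: a=2, p=62, q=15
  k=3: a=1, p=91, q=22
  k=4: a=3, p=335, q=81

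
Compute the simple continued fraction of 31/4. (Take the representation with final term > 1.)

31 = 7*4 + 3
4 = 1*3 + 1
3 = 3*1 + 0  (stop)
So 31/4 = [7; 1, 3].

[7; 1, 3]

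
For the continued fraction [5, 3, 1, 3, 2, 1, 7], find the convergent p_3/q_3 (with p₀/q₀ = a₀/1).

Using pₖ = aₖpₖ₋₁ + pₖ₋₂, qₖ = aₖqₖ₋₁ + qₖ₋₂ (with p₋₁=1, p₋₂=0, q₋₁=0, q₋₂=1):
  k=0: a=5, p=5, q=1
  k=1: a=3, p=16, q=3
  k=2: a=1, p=21, q=4
  k=3: a=3, p=79, q=15

79/15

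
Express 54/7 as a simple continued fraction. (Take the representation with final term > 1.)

54 = 7·7 + 5
7 = 1·5 + 2
5 = 2·2 + 1
2 = 2·1 + 0  (stop)
So 54/7 = [7; 1, 2, 2].

[7; 1, 2, 2]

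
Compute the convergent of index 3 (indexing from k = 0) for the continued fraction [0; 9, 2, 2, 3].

Using pₖ = aₖpₖ₋₁ + pₖ₋₂, qₖ = aₖqₖ₋₁ + qₖ₋₂ (with p₋₁=1, p₋₂=0, q₋₁=0, q₋₂=1):
  k=0: a=0, p=0, q=1
  k=1: a=9, p=1, q=9
  k=2: a=2, p=2, q=19
  k=3: a=2, p=5, q=47

5/47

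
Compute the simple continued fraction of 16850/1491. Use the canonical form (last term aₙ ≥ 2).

[11; 3, 3, 8, 2, 8]

16850 = 11*1491 + 449
1491 = 3*449 + 144
449 = 3*144 + 17
144 = 8*17 + 8
17 = 2*8 + 1
8 = 8*1 + 0  (stop)
So 16850/1491 = [11; 3, 3, 8, 2, 8].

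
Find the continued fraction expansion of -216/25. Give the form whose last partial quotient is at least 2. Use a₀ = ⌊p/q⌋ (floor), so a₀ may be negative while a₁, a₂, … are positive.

[-9; 2, 1, 3, 2]

-216 = -9*25 + 9
25 = 2*9 + 7
9 = 1*7 + 2
7 = 3*2 + 1
2 = 2*1 + 0  (stop)
So -216/25 = [-9; 2, 1, 3, 2].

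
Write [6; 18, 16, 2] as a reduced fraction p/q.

Using pₖ = aₖpₖ₋₁ + pₖ₋₂ and qₖ = aₖqₖ₋₁ + qₖ₋₂:
  k=0: a=6, p=6, q=1
  k=1: a=18, p=109, q=18
  k=2: a=16, p=1750, q=289
  k=3: a=2, p=3609, q=596

3609/596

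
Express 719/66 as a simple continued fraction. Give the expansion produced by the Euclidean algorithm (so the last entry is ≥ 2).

[10; 1, 8, 2, 3]

719 = 10×66 + 59
66 = 1×59 + 7
59 = 8×7 + 3
7 = 2×3 + 1
3 = 3×1 + 0  (stop)
So 719/66 = [10; 1, 8, 2, 3].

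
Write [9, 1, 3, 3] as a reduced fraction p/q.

127/13

Using pₖ = aₖpₖ₋₁ + pₖ₋₂ and qₖ = aₖqₖ₋₁ + qₖ₋₂:
  k=0: a=9, p=9, q=1
  k=1: a=1, p=10, q=1
  k=2: a=3, p=39, q=4
  k=3: a=3, p=127, q=13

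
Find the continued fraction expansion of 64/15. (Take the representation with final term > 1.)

[4; 3, 1, 3]

64 = 4·15 + 4
15 = 3·4 + 3
4 = 1·3 + 1
3 = 3·1 + 0  (stop)
So 64/15 = [4; 3, 1, 3].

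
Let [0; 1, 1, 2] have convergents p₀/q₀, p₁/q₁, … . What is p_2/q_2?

1/2

Using pₖ = aₖpₖ₋₁ + pₖ₋₂, qₖ = aₖqₖ₋₁ + qₖ₋₂ (with p₋₁=1, p₋₂=0, q₋₁=0, q₋₂=1):
  k=0: a=0, p=0, q=1
  k=1: a=1, p=1, q=1
  k=2: a=1, p=1, q=2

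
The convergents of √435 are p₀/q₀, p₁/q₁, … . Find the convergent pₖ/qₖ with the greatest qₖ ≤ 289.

5965/286

√435 = [20; 1, 5, 1, 40, …] (period length 4).
Convergents:
  p_0/q_0 = 20/1
  p_1/q_1 = 21/1
  p_2/q_2 = 125/6
  p_3/q_3 = 146/7
  p_4/q_4 = 5965/286
  p_5/q_5 = 6111/293
q_4 = 286 ≤ 289 < 293 = q_5, so the answer is 5965/286.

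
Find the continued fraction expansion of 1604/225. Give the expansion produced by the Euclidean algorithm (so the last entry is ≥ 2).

1604 = 7×225 + 29
225 = 7×29 + 22
29 = 1×22 + 7
22 = 3×7 + 1
7 = 7×1 + 0  (stop)
So 1604/225 = [7; 7, 1, 3, 7].

[7; 7, 1, 3, 7]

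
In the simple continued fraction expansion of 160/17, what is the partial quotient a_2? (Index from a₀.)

160 = 9·17 + 7   →  a_0 = 9
17 = 2·7 + 3   →  a_1 = 2
7 = 2·3 + 1   →  a_2 = 2

2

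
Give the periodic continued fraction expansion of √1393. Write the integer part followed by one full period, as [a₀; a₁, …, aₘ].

a₀ = ⌊√1393⌋ = 37.
With m₀=0, d₀=1 and mₖ₊₁ = dₖaₖ − mₖ, dₖ₊₁ = (n − mₖ₊₁²)/dₖ, aₖ₊₁ = ⌊(a₀+mₖ₊₁)/dₖ₊₁⌋:
  k=1: m=37, d=24, a=3
  k=2: m=35, d=7, a=10
  k=3: m=35, d=24, a=3
  k=4: m=37, d=1, a=74
d=1 and a=2a₀=74 at k=4, so the next step gives (m, d) = (37, 24) again — its k=1 value — and the period has length 4.

[37; 3, 10, 3, 74]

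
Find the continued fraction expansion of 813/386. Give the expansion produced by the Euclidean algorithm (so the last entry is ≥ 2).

813 = 2·386 + 41
386 = 9·41 + 17
41 = 2·17 + 7
17 = 2·7 + 3
7 = 2·3 + 1
3 = 3·1 + 0  (stop)
So 813/386 = [2; 9, 2, 2, 2, 3].

[2; 9, 2, 2, 2, 3]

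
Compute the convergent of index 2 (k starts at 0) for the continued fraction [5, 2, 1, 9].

Using pₖ = aₖpₖ₋₁ + pₖ₋₂, qₖ = aₖqₖ₋₁ + qₖ₋₂ (with p₋₁=1, p₋₂=0, q₋₁=0, q₋₂=1):
  k=0: a=5, p=5, q=1
  k=1: a=2, p=11, q=2
  k=2: a=1, p=16, q=3

16/3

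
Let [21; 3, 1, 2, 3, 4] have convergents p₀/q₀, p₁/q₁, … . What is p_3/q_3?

234/11

Using pₖ = aₖpₖ₋₁ + pₖ₋₂, qₖ = aₖqₖ₋₁ + qₖ₋₂ (with p₋₁=1, p₋₂=0, q₋₁=0, q₋₂=1):
  k=0: a=21, p=21, q=1
  k=1: a=3, p=64, q=3
  k=2: a=1, p=85, q=4
  k=3: a=2, p=234, q=11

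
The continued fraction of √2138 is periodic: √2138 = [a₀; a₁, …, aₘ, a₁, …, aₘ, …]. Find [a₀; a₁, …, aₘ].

a₀ = ⌊√2138⌋ = 46.

[46; 4, 5, 5, 4, 92]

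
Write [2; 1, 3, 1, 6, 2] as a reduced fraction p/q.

204/73

Using pₖ = aₖpₖ₋₁ + pₖ₋₂ and qₖ = aₖqₖ₋₁ + qₖ₋₂:
  k=0: a=2, p=2, q=1
  k=1: a=1, p=3, q=1
  k=2: a=3, p=11, q=4
  k=3: a=1, p=14, q=5
  k=4: a=6, p=95, q=34
  k=5: a=2, p=204, q=73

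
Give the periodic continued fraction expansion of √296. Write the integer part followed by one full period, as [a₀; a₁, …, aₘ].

[17; 4, 1, 7, 1, 4, 34]

a₀ = ⌊√296⌋ = 17.
With m₀=0, d₀=1 and mₖ₊₁ = dₖaₖ − mₖ, dₖ₊₁ = (n − mₖ₊₁²)/dₖ, aₖ₊₁ = ⌊(a₀+mₖ₊₁)/dₖ₊₁⌋:
  k=1: m=17, d=7, a=4
  k=2: m=11, d=25, a=1
  k=3: m=14, d=4, a=7
  k=4: m=14, d=25, a=1
  k=5: m=11, d=7, a=4
  k=6: m=17, d=1, a=34
d=1 and a=2a₀=34 at k=6, so the next step gives (m, d) = (17, 7) again — its k=1 value — and the period has length 6.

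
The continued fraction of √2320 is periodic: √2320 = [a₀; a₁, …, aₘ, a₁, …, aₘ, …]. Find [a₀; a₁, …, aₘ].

[48; 6, 96]

a₀ = ⌊√2320⌋ = 48.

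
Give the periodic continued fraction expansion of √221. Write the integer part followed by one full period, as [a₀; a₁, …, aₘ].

a₀ = ⌊√221⌋ = 14.
With m₀=0, d₀=1 and mₖ₊₁ = dₖaₖ − mₖ, dₖ₊₁ = (n − mₖ₊₁²)/dₖ, aₖ₊₁ = ⌊(a₀+mₖ₊₁)/dₖ₊₁⌋:
  k=1: m=14, d=25, a=1
  k=2: m=11, d=4, a=6
  k=3: m=13, d=13, a=2
  k=4: m=13, d=4, a=6
  k=5: m=11, d=25, a=1
  k=6: m=14, d=1, a=28
d=1 and a=2a₀=28 at k=6, so the next step gives (m, d) = (14, 25) again — its k=1 value — and the period has length 6.

[14; 1, 6, 2, 6, 1, 28]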